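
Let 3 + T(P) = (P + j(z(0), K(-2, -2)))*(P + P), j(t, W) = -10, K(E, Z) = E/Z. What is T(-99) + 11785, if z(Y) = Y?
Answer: 33364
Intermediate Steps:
T(P) = -3 + 2*P*(-10 + P) (T(P) = -3 + (P - 10)*(P + P) = -3 + (-10 + P)*(2*P) = -3 + 2*P*(-10 + P))
T(-99) + 11785 = (-3 - 20*(-99) + 2*(-99)²) + 11785 = (-3 + 1980 + 2*9801) + 11785 = (-3 + 1980 + 19602) + 11785 = 21579 + 11785 = 33364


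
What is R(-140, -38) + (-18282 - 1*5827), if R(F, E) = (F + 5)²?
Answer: -5884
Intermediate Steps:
R(F, E) = (5 + F)²
R(-140, -38) + (-18282 - 1*5827) = (5 - 140)² + (-18282 - 1*5827) = (-135)² + (-18282 - 5827) = 18225 - 24109 = -5884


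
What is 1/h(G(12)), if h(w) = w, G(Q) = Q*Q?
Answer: 1/144 ≈ 0.0069444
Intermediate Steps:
G(Q) = Q²
1/h(G(12)) = 1/(12²) = 1/144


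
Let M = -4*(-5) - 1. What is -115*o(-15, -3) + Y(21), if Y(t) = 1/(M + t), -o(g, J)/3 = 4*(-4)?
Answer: -220799/40 ≈ -5520.0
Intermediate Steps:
o(g, J) = 48 (o(g, J) = -12*(-4) = -3*(-16) = 48)
M = 19 (M = 20 - 1 = 19)
Y(t) = 1/(19 + t)
-115*o(-15, -3) + Y(21) = -115*48 + 1/(19 + 21) = -5520 + 1/40 = -220799/40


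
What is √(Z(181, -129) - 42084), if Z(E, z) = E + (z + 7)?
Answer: 205*I ≈ 205.0*I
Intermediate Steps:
Z(E, z) = 7 + E + z (Z(E, z) = E + (7 + z) = 7 + E + z)
√(Z(181, -129) - 42084) = √((7 + 181 - 129) - 42084) = √(59 - 42084) = √(-42025) = 205*I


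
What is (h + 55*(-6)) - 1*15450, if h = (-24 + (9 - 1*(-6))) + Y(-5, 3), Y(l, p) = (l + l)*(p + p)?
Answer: -15849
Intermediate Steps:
Y(l, p) = 4*l*p (Y(l, p) = (2*l)*(2*p) = 4*l*p)
h = -69 (h = (-24 + (9 - 1*(-6))) + 4*(-5)*3 = (-24 + (9 + 6)) - 60 = (-24 + 15) - 60 = -9 - 60 = -69)
(h + 55*(-6)) - 1*15450 = (-69 + 55*(-6)) - 1*15450 = (-69 - 330) - 15450 = -399 - 15450 = -15849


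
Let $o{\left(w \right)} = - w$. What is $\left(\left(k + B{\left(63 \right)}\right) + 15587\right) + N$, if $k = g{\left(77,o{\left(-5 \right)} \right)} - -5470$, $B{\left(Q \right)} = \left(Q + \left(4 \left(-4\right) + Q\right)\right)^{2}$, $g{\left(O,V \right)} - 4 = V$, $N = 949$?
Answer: $34115$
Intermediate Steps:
$g{\left(O,V \right)} = 4 + V$
$B{\left(Q \right)} = \left(-16 + 2 Q\right)^{2}$ ($B{\left(Q \right)} = \left(Q + \left(-16 + Q\right)\right)^{2} = \left(-16 + 2 Q\right)^{2}$)
$k = 5479$ ($k = \left(4 - -5\right) - -5470 = \left(4 + 5\right) + 5470 = 9 + 5470 = 5479$)
$\left(\left(k + B{\left(63 \right)}\right) + 15587\right) + N = \left(\left(5479 + 4 \left(-8 + 63\right)^{2}\right) + 15587\right) + 949 = \left(\left(5479 + 4 \cdot 55^{2}\right) + 15587\right) + 949 = \left(\left(5479 + 4 \cdot 3025\right) + 15587\right) + 949 = \left(\left(5479 + 12100\right) + 15587\right) + 949 = \left(17579 + 15587\right) + 949 = 33166 + 949 = 34115$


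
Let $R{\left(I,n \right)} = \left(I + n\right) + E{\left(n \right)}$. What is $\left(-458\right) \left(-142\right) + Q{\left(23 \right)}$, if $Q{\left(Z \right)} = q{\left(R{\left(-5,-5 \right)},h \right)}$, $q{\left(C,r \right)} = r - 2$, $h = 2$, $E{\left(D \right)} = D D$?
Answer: $65036$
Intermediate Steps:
$E{\left(D \right)} = D^{2}$
$R{\left(I,n \right)} = I + n + n^{2}$ ($R{\left(I,n \right)} = \left(I + n\right) + n^{2} = I + n + n^{2}$)
$q{\left(C,r \right)} = -2 + r$ ($q{\left(C,r \right)} = r - 2 = -2 + r$)
$Q{\left(Z \right)} = 0$ ($Q{\left(Z \right)} = -2 + 2 = 0$)
$\left(-458\right) \left(-142\right) + Q{\left(23 \right)} = \left(-458\right) \left(-142\right) + 0 = 65036 + 0 = 65036$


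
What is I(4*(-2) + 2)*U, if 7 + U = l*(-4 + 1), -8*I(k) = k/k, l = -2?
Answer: ⅛ ≈ 0.12500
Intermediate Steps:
I(k) = -⅛ (I(k) = -k/(8*k) = -⅛*1 = -⅛)
U = -1 (U = -7 - 2*(-4 + 1) = -7 - 2*(-3) = -7 + 6 = -1)
I(4*(-2) + 2)*U = -⅛*(-1) = ⅛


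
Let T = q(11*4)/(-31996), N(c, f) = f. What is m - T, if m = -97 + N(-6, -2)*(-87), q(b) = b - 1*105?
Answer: 2463631/31996 ≈ 76.998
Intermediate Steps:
q(b) = -105 + b (q(b) = b - 105 = -105 + b)
T = 61/31996 (T = (-105 + 11*4)/(-31996) = (-105 + 44)*(-1/31996) = -61*(-1/31996) = 61/31996 ≈ 0.0019065)
m = 77 (m = -97 - 2*(-87) = -97 + 174 = 77)
m - T = 77 - 1*61/31996 = 77 - 61/31996 = 2463631/31996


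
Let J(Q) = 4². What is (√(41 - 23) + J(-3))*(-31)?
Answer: -496 - 93*√2 ≈ -627.52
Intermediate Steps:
J(Q) = 16
(√(41 - 23) + J(-3))*(-31) = (√(41 - 23) + 16)*(-31) = (√18 + 16)*(-31) = (3*√2 + 16)*(-31) = (16 + 3*√2)*(-31) = -496 - 93*√2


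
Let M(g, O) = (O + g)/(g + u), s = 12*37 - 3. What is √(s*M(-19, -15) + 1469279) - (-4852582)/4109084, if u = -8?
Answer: 346613/293506 + √13228509/3 ≈ 1213.5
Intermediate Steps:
s = 441 (s = 444 - 3 = 441)
M(g, O) = (O + g)/(-8 + g) (M(g, O) = (O + g)/(g - 8) = (O + g)/(-8 + g))
√(s*M(-19, -15) + 1469279) - (-4852582)/4109084 = √(441*((-15 - 19)/(-8 - 19)) + 1469279) - (-4852582)/4109084 = √(441*(-34/(-27)) + 1469279) - (-4852582)/4109084 = √(441*(-1/27*(-34)) + 1469279) - 1*(-346613/293506) = √(441*(34/27) + 1469279) + 346613/293506 = √(1666/3 + 1469279) + 346613/293506 = √(4409503/3) + 346613/293506 = √13228509/3 + 346613/293506 = 346613/293506 + √13228509/3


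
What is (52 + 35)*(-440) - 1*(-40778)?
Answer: 2498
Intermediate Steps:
(52 + 35)*(-440) - 1*(-40778) = 87*(-440) + 40778 = -38280 + 40778 = 2498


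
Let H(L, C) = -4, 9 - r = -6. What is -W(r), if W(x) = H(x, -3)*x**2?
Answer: 900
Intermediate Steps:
r = 15 (r = 9 - 1*(-6) = 9 + 6 = 15)
W(x) = -4*x**2
-W(r) = -(-4)*15**2 = -(-4)*225 = -1*(-900) = 900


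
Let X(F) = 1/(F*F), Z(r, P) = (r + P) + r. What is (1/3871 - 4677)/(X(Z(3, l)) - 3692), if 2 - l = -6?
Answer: 72418664/57166849 ≈ 1.2668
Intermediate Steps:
l = 8 (l = 2 - 1*(-6) = 2 + 6 = 8)
Z(r, P) = P + 2*r (Z(r, P) = (P + r) + r = P + 2*r)
X(F) = F**(-2) (X(F) = 1/(F**2) = F**(-2))
(1/3871 - 4677)/(X(Z(3, l)) - 3692) = (1/3871 - 4677)/((8 + 2*3)**(-2) - 3692) = (1/3871 - 4677)/((8 + 6)**(-2) - 3692) = -18104666/(3871*(14**(-2) - 3692)) = -18104666/(3871*(1/196 - 3692)) = -18104666/(3871*(-723631/196)) = -18104666/3871*(-196/723631) = 72418664/57166849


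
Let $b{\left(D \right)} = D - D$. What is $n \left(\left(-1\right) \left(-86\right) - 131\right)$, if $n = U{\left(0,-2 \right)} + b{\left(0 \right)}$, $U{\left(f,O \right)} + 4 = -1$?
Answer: $225$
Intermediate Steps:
$U{\left(f,O \right)} = -5$ ($U{\left(f,O \right)} = -4 - 1 = -5$)
$b{\left(D \right)} = 0$
$n = -5$ ($n = -5 + 0 = -5$)
$n \left(\left(-1\right) \left(-86\right) - 131\right) = - 5 \left(\left(-1\right) \left(-86\right) - 131\right) = - 5 \left(86 - 131\right) = \left(-5\right) \left(-45\right) = 225$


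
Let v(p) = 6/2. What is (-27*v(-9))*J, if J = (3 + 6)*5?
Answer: -3645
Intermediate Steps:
v(p) = 3 (v(p) = 6*(½) = 3)
J = 45 (J = 9*5 = 45)
(-27*v(-9))*J = -27*3*45 = -81*45 = -3645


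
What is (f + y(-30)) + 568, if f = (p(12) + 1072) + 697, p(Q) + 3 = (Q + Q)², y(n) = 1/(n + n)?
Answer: 174599/60 ≈ 2910.0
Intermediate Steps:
y(n) = 1/(2*n)
p(Q) = -3 + 4*Q² (p(Q) = -3 + (Q + Q)² = -3 + (2*Q)² = -3 + 4*Q²)
f = 2342 (f = ((-3 + 4*12²) + 1072) + 697 = ((-3 + 4*144) + 1072) + 697 = ((-3 + 576) + 1072) + 697 = (573 + 1072) + 697 = 1645 + 697 = 2342)
(f + y(-30)) + 568 = (2342 + (½)/(-30)) + 568 = (2342 + (½)*(-1/30)) + 568 = (2342 - 1/60) + 568 = 140519/60 + 568 = 174599/60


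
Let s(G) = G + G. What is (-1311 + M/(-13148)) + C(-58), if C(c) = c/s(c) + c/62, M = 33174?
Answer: -7046760/5363 ≈ -1314.0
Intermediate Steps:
s(G) = 2*G
C(c) = ½ + c/62 (C(c) = c/((2*c)) + c/62 = c*(1/(2*c)) + c*(1/62) = ½ + c/62)
(-1311 + M/(-13148)) + C(-58) = (-1311 + 33174/(-13148)) + (½ + (1/62)*(-58)) = (-1311 + 33174*(-1/13148)) + (½ - 29/31) = (-1311 - 873/346) - 27/62 = -454479/346 - 27/62 = -7046760/5363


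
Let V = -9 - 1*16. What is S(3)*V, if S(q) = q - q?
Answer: 0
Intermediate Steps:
S(q) = 0
V = -25 (V = -9 - 16 = -25)
S(3)*V = 0*(-25) = 0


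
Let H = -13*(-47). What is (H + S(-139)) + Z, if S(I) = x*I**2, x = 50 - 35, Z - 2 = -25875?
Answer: 264553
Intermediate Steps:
Z = -25873 (Z = 2 - 25875 = -25873)
x = 15
H = 611
S(I) = 15*I**2
(H + S(-139)) + Z = (611 + 15*(-139)**2) - 25873 = (611 + 15*19321) - 25873 = (611 + 289815) - 25873 = 290426 - 25873 = 264553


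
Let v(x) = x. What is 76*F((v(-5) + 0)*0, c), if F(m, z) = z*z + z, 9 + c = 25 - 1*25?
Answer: 5472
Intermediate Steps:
c = -9 (c = -9 + (25 - 1*25) = -9 + (25 - 25) = -9 + 0 = -9)
F(m, z) = z + z² (F(m, z) = z² + z = z + z²)
76*F((v(-5) + 0)*0, c) = 76*(-9*(1 - 9)) = 76*(-9*(-8)) = 76*72 = 5472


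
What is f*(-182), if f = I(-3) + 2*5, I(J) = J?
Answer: -1274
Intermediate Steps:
f = 7 (f = -3 + 2*5 = -3 + 10 = 7)
f*(-182) = 7*(-182) = -1274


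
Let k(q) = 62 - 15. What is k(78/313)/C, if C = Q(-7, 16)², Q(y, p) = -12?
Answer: 47/144 ≈ 0.32639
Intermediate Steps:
k(q) = 47
C = 144 (C = (-12)² = 144)
k(78/313)/C = 47/144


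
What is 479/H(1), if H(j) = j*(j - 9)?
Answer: -479/8 ≈ -59.875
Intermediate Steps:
H(j) = j*(-9 + j)
479/H(1) = 479/((1*(-9 + 1))) = 479/((1*(-8))) = 479/(-8) = 479*(-1/8) = -479/8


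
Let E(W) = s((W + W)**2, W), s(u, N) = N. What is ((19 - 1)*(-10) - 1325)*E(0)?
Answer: 0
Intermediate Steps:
E(W) = W
((19 - 1)*(-10) - 1325)*E(0) = ((19 - 1)*(-10) - 1325)*0 = (18*(-10) - 1325)*0 = (-180 - 1325)*0 = -1505*0 = 0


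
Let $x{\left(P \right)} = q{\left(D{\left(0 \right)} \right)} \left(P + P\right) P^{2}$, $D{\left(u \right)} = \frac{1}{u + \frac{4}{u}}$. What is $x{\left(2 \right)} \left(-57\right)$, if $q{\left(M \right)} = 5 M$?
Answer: $0$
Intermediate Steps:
$x{\left(P \right)} = 0$ ($x{\left(P \right)} = 5 \frac{0}{4 + 0^{2}} \left(P + P\right) P^{2} = 5 \frac{0}{4 + 0} \cdot 2 P P^{2} = 5 \cdot \frac{0}{4} \cdot 2 P P^{2} = 5 \cdot 0 \cdot \frac{1}{4} \cdot 2 P P^{2} = 5 \cdot 0 \cdot 2 P P^{2} = 0 \cdot 2 P P^{2} = 0 P^{2} = 0$)
$x{\left(2 \right)} \left(-57\right) = 0 \left(-57\right) = 0$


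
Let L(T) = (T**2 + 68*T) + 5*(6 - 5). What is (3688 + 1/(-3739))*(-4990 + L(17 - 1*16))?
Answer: -67788842796/3739 ≈ -1.8130e+7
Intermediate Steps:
L(T) = 5 + T**2 + 68*T (L(T) = (T**2 + 68*T) + 5*1 = (T**2 + 68*T) + 5 = 5 + T**2 + 68*T)
(3688 + 1/(-3739))*(-4990 + L(17 - 1*16)) = (3688 + 1/(-3739))*(-4990 + (5 + (17 - 1*16)**2 + 68*(17 - 1*16))) = (3688 - 1/3739)*(-4990 + (5 + (17 - 16)**2 + 68*(17 - 16))) = 13789431*(-4990 + (5 + 1**2 + 68*1))/3739 = 13789431*(-4990 + (5 + 1 + 68))/3739 = 13789431*(-4990 + 74)/3739 = (13789431/3739)*(-4916) = -67788842796/3739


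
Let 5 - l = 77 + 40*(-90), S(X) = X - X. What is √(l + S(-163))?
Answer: 42*√2 ≈ 59.397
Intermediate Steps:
S(X) = 0
l = 3528 (l = 5 - (77 + 40*(-90)) = 5 - (77 - 3600) = 5 - 1*(-3523) = 5 + 3523 = 3528)
√(l + S(-163)) = √(3528 + 0) = √3528 = 42*√2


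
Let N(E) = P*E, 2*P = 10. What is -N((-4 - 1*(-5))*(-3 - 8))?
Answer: 55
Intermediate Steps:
P = 5 (P = (1/2)*10 = 5)
N(E) = 5*E
-N((-4 - 1*(-5))*(-3 - 8)) = -5*(-4 - 1*(-5))*(-3 - 8) = -5*(-4 + 5)*(-11) = -5*1*(-11) = -5*(-11) = -1*(-55) = 55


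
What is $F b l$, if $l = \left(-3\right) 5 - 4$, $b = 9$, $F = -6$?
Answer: $1026$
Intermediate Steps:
$l = -19$ ($l = -15 - 4 = -19$)
$F b l = \left(-6\right) 9 \left(-19\right) = \left(-54\right) \left(-19\right) = 1026$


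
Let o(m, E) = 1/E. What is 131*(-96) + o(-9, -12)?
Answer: -150913/12 ≈ -12576.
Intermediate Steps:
131*(-96) + o(-9, -12) = 131*(-96) + 1/(-12) = -12576 - 1/12 = -150913/12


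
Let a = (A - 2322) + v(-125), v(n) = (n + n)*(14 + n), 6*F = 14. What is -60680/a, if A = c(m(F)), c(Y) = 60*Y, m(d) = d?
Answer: -7585/3196 ≈ -2.3733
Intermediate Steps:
F = 7/3 (F = (⅙)*14 = 7/3 ≈ 2.3333)
v(n) = 2*n*(14 + n) (v(n) = (2*n)*(14 + n) = 2*n*(14 + n))
A = 140 (A = 60*(7/3) = 140)
a = 25568 (a = (140 - 2322) + 2*(-125)*(14 - 125) = -2182 + 2*(-125)*(-111) = -2182 + 27750 = 25568)
-60680/a = -60680/25568 = -60680*1/25568 = -7585/3196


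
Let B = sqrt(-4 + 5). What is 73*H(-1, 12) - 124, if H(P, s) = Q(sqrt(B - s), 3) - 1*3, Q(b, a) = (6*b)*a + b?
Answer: -343 + 1387*I*sqrt(11) ≈ -343.0 + 4600.2*I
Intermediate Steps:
B = 1 (B = sqrt(1) = 1)
Q(b, a) = b + 6*a*b (Q(b, a) = 6*a*b + b = b + 6*a*b)
H(P, s) = -3 + 19*sqrt(1 - s) (H(P, s) = sqrt(1 - s)*(1 + 6*3) - 1*3 = sqrt(1 - s)*(1 + 18) - 3 = sqrt(1 - s)*19 - 3 = 19*sqrt(1 - s) - 3 = -3 + 19*sqrt(1 - s))
73*H(-1, 12) - 124 = 73*(-3 + 19*sqrt(1 - 1*12)) - 124 = 73*(-3 + 19*sqrt(1 - 12)) - 124 = 73*(-3 + 19*sqrt(-11)) - 124 = 73*(-3 + 19*(I*sqrt(11))) - 124 = 73*(-3 + 19*I*sqrt(11)) - 124 = (-219 + 1387*I*sqrt(11)) - 124 = -343 + 1387*I*sqrt(11)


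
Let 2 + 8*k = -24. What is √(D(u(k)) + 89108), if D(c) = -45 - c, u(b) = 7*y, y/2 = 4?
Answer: √89007 ≈ 298.34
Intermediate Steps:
y = 8 (y = 2*4 = 8)
k = -13/4 (k = -¼ + (⅛)*(-24) = -¼ - 3 = -13/4 ≈ -3.2500)
u(b) = 56 (u(b) = 7*8 = 56)
√(D(u(k)) + 89108) = √((-45 - 1*56) + 89108) = √((-45 - 56) + 89108) = √(-101 + 89108) = √89007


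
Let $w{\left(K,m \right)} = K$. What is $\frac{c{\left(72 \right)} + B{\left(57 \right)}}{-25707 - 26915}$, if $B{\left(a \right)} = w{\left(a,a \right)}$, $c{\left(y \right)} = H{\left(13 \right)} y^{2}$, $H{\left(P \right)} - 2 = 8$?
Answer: $- \frac{51897}{52622} \approx -0.98622$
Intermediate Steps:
$H{\left(P \right)} = 10$ ($H{\left(P \right)} = 2 + 8 = 10$)
$c{\left(y \right)} = 10 y^{2}$
$B{\left(a \right)} = a$
$\frac{c{\left(72 \right)} + B{\left(57 \right)}}{-25707 - 26915} = \frac{10 \cdot 72^{2} + 57}{-25707 - 26915} = \frac{10 \cdot 5184 + 57}{-52622} = \left(51840 + 57\right) \left(- \frac{1}{52622}\right) = 51897 \left(- \frac{1}{52622}\right) = - \frac{51897}{52622}$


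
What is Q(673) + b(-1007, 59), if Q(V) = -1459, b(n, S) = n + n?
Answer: -3473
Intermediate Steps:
b(n, S) = 2*n
Q(673) + b(-1007, 59) = -1459 + 2*(-1007) = -1459 - 2014 = -3473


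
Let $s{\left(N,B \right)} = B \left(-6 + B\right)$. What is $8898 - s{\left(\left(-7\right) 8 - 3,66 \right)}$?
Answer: $4938$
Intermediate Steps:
$8898 - s{\left(\left(-7\right) 8 - 3,66 \right)} = 8898 - 66 \left(-6 + 66\right) = 8898 - 66 \cdot 60 = 8898 - 3960 = 4938$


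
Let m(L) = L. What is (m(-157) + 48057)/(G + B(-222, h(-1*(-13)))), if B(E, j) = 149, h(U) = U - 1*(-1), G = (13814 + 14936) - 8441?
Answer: 23950/10229 ≈ 2.3414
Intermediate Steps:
G = 20309 (G = 28750 - 8441 = 20309)
h(U) = 1 + U (h(U) = U + 1 = 1 + U)
(m(-157) + 48057)/(G + B(-222, h(-1*(-13)))) = (-157 + 48057)/(20309 + 149) = 47900/20458 = 47900*(1/20458) = 23950/10229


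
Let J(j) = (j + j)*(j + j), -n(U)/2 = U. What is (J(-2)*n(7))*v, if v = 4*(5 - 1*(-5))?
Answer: -8960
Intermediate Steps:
n(U) = -2*U
J(j) = 4*j² (J(j) = (2*j)*(2*j) = 4*j²)
v = 40 (v = 4*(5 + 5) = 4*10 = 40)
(J(-2)*n(7))*v = ((4*(-2)²)*(-2*7))*40 = ((4*4)*(-14))*40 = (16*(-14))*40 = -224*40 = -8960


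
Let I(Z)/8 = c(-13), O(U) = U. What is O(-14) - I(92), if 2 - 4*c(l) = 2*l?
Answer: -70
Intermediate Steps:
c(l) = ½ - l/2
I(Z) = 56 (I(Z) = 8*(½ - ½*(-13)) = 8*(½ + 13/2) = 8*7 = 56)
O(-14) - I(92) = -14 - 1*56 = -14 - 56 = -70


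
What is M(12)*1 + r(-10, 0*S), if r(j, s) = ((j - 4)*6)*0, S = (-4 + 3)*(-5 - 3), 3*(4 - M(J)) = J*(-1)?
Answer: 8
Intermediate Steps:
M(J) = 4 + J/3 (M(J) = 4 - J*(-1)/3 = 4 - (-1)*J/3 = 4 + J/3)
S = 8 (S = -1*(-8) = 8)
r(j, s) = 0 (r(j, s) = ((-4 + j)*6)*0 = (-24 + 6*j)*0 = 0)
M(12)*1 + r(-10, 0*S) = (4 + (⅓)*12)*1 + 0 = (4 + 4)*1 + 0 = 8*1 + 0 = 8 + 0 = 8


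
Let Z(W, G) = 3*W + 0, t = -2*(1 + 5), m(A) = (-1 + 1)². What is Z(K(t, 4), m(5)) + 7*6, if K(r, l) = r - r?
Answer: 42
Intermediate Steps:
m(A) = 0 (m(A) = 0² = 0)
t = -12 (t = -2*6 = -12)
K(r, l) = 0
Z(W, G) = 3*W
Z(K(t, 4), m(5)) + 7*6 = 3*0 + 7*6 = 0 + 42 = 42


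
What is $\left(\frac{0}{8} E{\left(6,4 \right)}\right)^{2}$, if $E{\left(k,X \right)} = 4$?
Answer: $0$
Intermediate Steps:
$\left(\frac{0}{8} E{\left(6,4 \right)}\right)^{2} = \left(\frac{0}{8} \cdot 4\right)^{2} = \left(0 \cdot \frac{1}{8} \cdot 4\right)^{2} = \left(0 \cdot 4\right)^{2} = 0^{2} = 0$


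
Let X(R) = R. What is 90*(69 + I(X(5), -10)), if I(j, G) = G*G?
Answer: 15210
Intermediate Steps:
I(j, G) = G**2
90*(69 + I(X(5), -10)) = 90*(69 + (-10)**2) = 90*(69 + 100) = 90*169 = 15210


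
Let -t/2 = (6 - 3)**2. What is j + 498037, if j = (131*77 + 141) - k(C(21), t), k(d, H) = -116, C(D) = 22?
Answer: 508381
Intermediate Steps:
t = -18 (t = -2*(6 - 3)**2 = -2*3**2 = -2*9 = -18)
j = 10344 (j = (131*77 + 141) - 1*(-116) = (10087 + 141) + 116 = 10228 + 116 = 10344)
j + 498037 = 10344 + 498037 = 508381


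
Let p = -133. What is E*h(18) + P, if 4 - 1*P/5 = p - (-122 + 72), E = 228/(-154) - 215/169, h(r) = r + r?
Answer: 4371099/13013 ≈ 335.90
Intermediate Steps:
h(r) = 2*r
E = -35821/13013 (E = 228*(-1/154) - 215*1/169 = -114/77 - 215/169 = -35821/13013 ≈ -2.7527)
P = 435 (P = 20 - 5*(-133 - (-122 + 72)) = 20 - 5*(-133 - 1*(-50)) = 20 - 5*(-133 + 50) = 20 - 5*(-83) = 20 + 415 = 435)
E*h(18) + P = -71642*18/13013 + 435 = -35821/13013*36 + 435 = -1289556/13013 + 435 = 4371099/13013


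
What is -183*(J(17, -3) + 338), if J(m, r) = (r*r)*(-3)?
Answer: -56913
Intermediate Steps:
J(m, r) = -3*r**2 (J(m, r) = r**2*(-3) = -3*r**2)
-183*(J(17, -3) + 338) = -183*(-3*(-3)**2 + 338) = -183*(-3*9 + 338) = -183*(-27 + 338) = -183*311 = -56913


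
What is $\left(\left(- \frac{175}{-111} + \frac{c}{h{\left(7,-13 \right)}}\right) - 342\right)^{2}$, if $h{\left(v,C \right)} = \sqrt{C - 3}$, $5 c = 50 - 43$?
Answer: $\frac{571142343871}{4928400} + \frac{264509 i}{1110} \approx 1.1589 \cdot 10^{5} + 238.3 i$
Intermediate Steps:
$c = \frac{7}{5}$ ($c = \frac{50 - 43}{5} = \frac{1}{5} \cdot 7 = \frac{7}{5} \approx 1.4$)
$h{\left(v,C \right)} = \sqrt{-3 + C}$
$\left(\left(- \frac{175}{-111} + \frac{c}{h{\left(7,-13 \right)}}\right) - 342\right)^{2} = \left(\left(- \frac{175}{-111} + \frac{7}{5 \sqrt{-3 - 13}}\right) - 342\right)^{2} = \left(\left(\left(-175\right) \left(- \frac{1}{111}\right) + \frac{7}{5 \sqrt{-16}}\right) - 342\right)^{2} = \left(\left(\frac{175}{111} + \frac{7}{5 \cdot 4 i}\right) - 342\right)^{2} = \left(\left(\frac{175}{111} + \frac{7 \left(- \frac{i}{4}\right)}{5}\right) - 342\right)^{2} = \left(\left(\frac{175}{111} - \frac{7 i}{20}\right) - 342\right)^{2} = \left(- \frac{37787}{111} - \frac{7 i}{20}\right)^{2}$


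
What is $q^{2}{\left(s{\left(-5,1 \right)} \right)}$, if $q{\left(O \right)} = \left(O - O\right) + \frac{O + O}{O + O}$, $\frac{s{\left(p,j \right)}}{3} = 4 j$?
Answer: $1$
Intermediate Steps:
$s{\left(p,j \right)} = 12 j$ ($s{\left(p,j \right)} = 3 \cdot 4 j = 12 j$)
$q{\left(O \right)} = 1$ ($q{\left(O \right)} = 0 + \frac{2 O}{2 O} = 0 + 2 O \frac{1}{2 O} = 0 + 1 = 1$)
$q^{2}{\left(s{\left(-5,1 \right)} \right)} = 1^{2} = 1$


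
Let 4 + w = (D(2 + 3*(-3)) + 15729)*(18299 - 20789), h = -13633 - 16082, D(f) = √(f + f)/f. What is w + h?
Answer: -39194929 + 2490*I*√14/7 ≈ -3.9195e+7 + 1331.0*I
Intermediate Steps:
D(f) = √2/√f (D(f) = √(2*f)/f = (√2*√f)/f = √2/√f)
h = -29715
w = -39165214 + 2490*I*√14/7 (w = -4 + (√2/√(2 + 3*(-3)) + 15729)*(18299 - 20789) = -4 + (√2/√(2 - 9) + 15729)*(-2490) = -4 + (√2/√(-7) + 15729)*(-2490) = -4 + (√2*(-I*√7/7) + 15729)*(-2490) = -4 + (-I*√14/7 + 15729)*(-2490) = -4 + (15729 - I*√14/7)*(-2490) = -4 + (-39165210 + 2490*I*√14/7) = -39165214 + 2490*I*√14/7 ≈ -3.9165e+7 + 1331.0*I)
w + h = (-39165214 + 2490*I*√14/7) - 29715 = -39194929 + 2490*I*√14/7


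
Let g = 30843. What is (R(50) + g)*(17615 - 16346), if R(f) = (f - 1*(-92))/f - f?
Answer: 976998024/25 ≈ 3.9080e+7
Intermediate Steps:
R(f) = -f + (92 + f)/f (R(f) = (f + 92)/f - f = (92 + f)/f - f = -f + (92 + f)/f)
(R(50) + g)*(17615 - 16346) = ((1 - 1*50 + 92/50) + 30843)*(17615 - 16346) = ((1 - 50 + 92*(1/50)) + 30843)*1269 = ((1 - 50 + 46/25) + 30843)*1269 = (-1179/25 + 30843)*1269 = (769896/25)*1269 = 976998024/25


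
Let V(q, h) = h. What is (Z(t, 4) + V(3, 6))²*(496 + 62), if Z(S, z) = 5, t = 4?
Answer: 67518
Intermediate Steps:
(Z(t, 4) + V(3, 6))²*(496 + 62) = (5 + 6)²*(496 + 62) = 11²*558 = 121*558 = 67518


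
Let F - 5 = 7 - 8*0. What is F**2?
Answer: 144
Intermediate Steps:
F = 12 (F = 5 + (7 - 8*0) = 5 + (7 + 0) = 5 + 7 = 12)
F**2 = 12**2 = 144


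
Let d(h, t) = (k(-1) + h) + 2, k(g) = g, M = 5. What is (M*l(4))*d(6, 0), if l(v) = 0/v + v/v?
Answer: 35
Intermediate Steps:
d(h, t) = 1 + h (d(h, t) = (-1 + h) + 2 = 1 + h)
l(v) = 1 (l(v) = 0 + 1 = 1)
(M*l(4))*d(6, 0) = (5*1)*(1 + 6) = 5*7 = 35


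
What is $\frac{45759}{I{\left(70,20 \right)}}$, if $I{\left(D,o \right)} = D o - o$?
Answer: $\frac{15253}{460} \approx 33.159$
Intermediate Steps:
$I{\left(D,o \right)} = - o + D o$
$\frac{45759}{I{\left(70,20 \right)}} = \frac{45759}{20 \left(-1 + 70\right)} = \frac{45759}{20 \cdot 69} = \frac{45759}{1380} = 45759 \cdot \frac{1}{1380} = \frac{15253}{460}$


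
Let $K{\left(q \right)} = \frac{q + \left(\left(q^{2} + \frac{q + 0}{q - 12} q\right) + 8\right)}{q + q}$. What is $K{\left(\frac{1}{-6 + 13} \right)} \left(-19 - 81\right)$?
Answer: $- \frac{1659650}{581} \approx -2856.5$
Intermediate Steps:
$K{\left(q \right)} = \frac{8 + q + q^{2} + \frac{q^{2}}{-12 + q}}{2 q}$ ($K{\left(q \right)} = \frac{q + \left(\left(q^{2} + \frac{q}{-12 + q} q\right) + 8\right)}{2 q} = \left(q + \left(\left(q^{2} + \frac{q^{2}}{-12 + q}\right) + 8\right)\right) \frac{1}{2 q} = \left(q + \left(8 + q^{2} + \frac{q^{2}}{-12 + q}\right)\right) \frac{1}{2 q} = \left(8 + q + q^{2} + \frac{q^{2}}{-12 + q}\right) \frac{1}{2 q} = \frac{8 + q + q^{2} + \frac{q^{2}}{-12 + q}}{2 q}$)
$K{\left(\frac{1}{-6 + 13} \right)} \left(-19 - 81\right) = \frac{-96 + \left(\frac{1}{-6 + 13}\right)^{3} - 10 \left(\frac{1}{-6 + 13}\right)^{2} - \frac{4}{-6 + 13}}{2 \frac{1}{-6 + 13} \left(-12 + \frac{1}{-6 + 13}\right)} \left(-19 - 81\right) = \frac{-96 + \left(\frac{1}{7}\right)^{3} - 10 \left(\frac{1}{7}\right)^{2} - \frac{4}{7}}{2 \cdot \frac{1}{7} \left(-12 + \frac{1}{7}\right)} \left(-100\right) = \frac{\frac{1}{\frac{1}{7}} \left(-96 + \left(\frac{1}{7}\right)^{3} - \frac{10}{49} - \frac{4}{7}\right)}{2 \left(-12 + \frac{1}{7}\right)} \left(-100\right) = \frac{1}{2} \cdot 7 \frac{1}{- \frac{83}{7}} \left(-96 + \frac{1}{343} - \frac{10}{49} - \frac{4}{7}\right) \left(-100\right) = \frac{1}{2} \cdot 7 \left(- \frac{7}{83}\right) \left(-96 + \frac{1}{343} - \frac{10}{49} - \frac{4}{7}\right) \left(-100\right) = \frac{1}{2} \cdot 7 \left(- \frac{7}{83}\right) \left(- \frac{33193}{343}\right) \left(-100\right) = \frac{33193}{1162} \left(-100\right) = - \frac{1659650}{581}$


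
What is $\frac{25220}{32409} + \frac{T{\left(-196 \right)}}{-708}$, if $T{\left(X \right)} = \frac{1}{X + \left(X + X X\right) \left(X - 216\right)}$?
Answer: $\frac{7209531395071}{9264619466928} \approx 0.77818$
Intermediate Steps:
$T{\left(X \right)} = \frac{1}{X + \left(-216 + X\right) \left(X + X^{2}\right)}$ ($T{\left(X \right)} = \frac{1}{X + \left(X + X^{2}\right) \left(-216 + X\right)} = \frac{1}{X + \left(-216 + X\right) \left(X + X^{2}\right)}$)
$\frac{25220}{32409} + \frac{T{\left(-196 \right)}}{-708} = \frac{25220}{32409} + \frac{\frac{1}{-196} \frac{1}{-215 + \left(-196\right)^{2} - -42140}}{-708} = 25220 \cdot \frac{1}{32409} + - \frac{1}{196 \left(-215 + 38416 + 42140\right)} \left(- \frac{1}{708}\right) = \frac{1940}{2493} + - \frac{1}{196 \cdot 80341} \left(- \frac{1}{708}\right) = \frac{1940}{2493} + \left(- \frac{1}{196}\right) \frac{1}{80341} \left(- \frac{1}{708}\right) = \frac{1940}{2493} - - \frac{1}{11148759888} = \frac{1940}{2493} + \frac{1}{11148759888} = \frac{7209531395071}{9264619466928}$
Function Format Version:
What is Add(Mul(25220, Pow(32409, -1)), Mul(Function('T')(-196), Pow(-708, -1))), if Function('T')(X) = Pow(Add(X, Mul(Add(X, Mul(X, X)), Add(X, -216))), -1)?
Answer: Rational(7209531395071, 9264619466928) ≈ 0.77818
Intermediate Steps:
Function('T')(X) = Pow(Add(X, Mul(Add(-216, X), Add(X, Pow(X, 2)))), -1) (Function('T')(X) = Pow(Add(X, Mul(Add(X, Pow(X, 2)), Add(-216, X))), -1) = Pow(Add(X, Mul(Add(-216, X), Add(X, Pow(X, 2)))), -1))
Add(Mul(25220, Pow(32409, -1)), Mul(Function('T')(-196), Pow(-708, -1))) = Add(Mul(25220, Pow(32409, -1)), Mul(Mul(Pow(-196, -1), Pow(Add(-215, Pow(-196, 2), Mul(-215, -196)), -1)), Pow(-708, -1))) = Add(Mul(25220, Rational(1, 32409)), Mul(Mul(Rational(-1, 196), Pow(Add(-215, 38416, 42140), -1)), Rational(-1, 708))) = Add(Rational(1940, 2493), Mul(Mul(Rational(-1, 196), Pow(80341, -1)), Rational(-1, 708))) = Add(Rational(1940, 2493), Mul(Mul(Rational(-1, 196), Rational(1, 80341)), Rational(-1, 708))) = Add(Rational(1940, 2493), Mul(Rational(-1, 15746836), Rational(-1, 708))) = Add(Rational(1940, 2493), Rational(1, 11148759888)) = Rational(7209531395071, 9264619466928)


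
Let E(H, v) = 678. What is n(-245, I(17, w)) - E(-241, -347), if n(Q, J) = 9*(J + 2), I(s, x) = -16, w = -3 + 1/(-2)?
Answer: -804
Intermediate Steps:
w = -7/2 (w = -3 - ½ = -7/2 ≈ -3.5000)
n(Q, J) = 18 + 9*J (n(Q, J) = 9*(2 + J) = 18 + 9*J)
n(-245, I(17, w)) - E(-241, -347) = (18 + 9*(-16)) - 1*678 = (18 - 144) - 678 = -126 - 678 = -804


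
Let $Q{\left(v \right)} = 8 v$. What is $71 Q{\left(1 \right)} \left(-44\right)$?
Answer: $-24992$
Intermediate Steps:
$71 Q{\left(1 \right)} \left(-44\right) = 71 \cdot 8 \cdot 1 \left(-44\right) = 71 \cdot 8 \left(-44\right) = 568 \left(-44\right) = -24992$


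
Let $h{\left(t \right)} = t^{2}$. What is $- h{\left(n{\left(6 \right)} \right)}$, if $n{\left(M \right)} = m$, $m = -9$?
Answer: $-81$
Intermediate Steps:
$n{\left(M \right)} = -9$
$- h{\left(n{\left(6 \right)} \right)} = - \left(-9\right)^{2} = \left(-1\right) 81 = -81$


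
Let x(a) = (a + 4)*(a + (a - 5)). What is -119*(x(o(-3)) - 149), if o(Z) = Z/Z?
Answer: 19516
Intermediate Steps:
o(Z) = 1
x(a) = (-5 + 2*a)*(4 + a) (x(a) = (4 + a)*(a + (-5 + a)) = (4 + a)*(-5 + 2*a) = (-5 + 2*a)*(4 + a))
-119*(x(o(-3)) - 149) = -119*((-20 + 2*1² + 3*1) - 149) = -119*((-20 + 2*1 + 3) - 149) = -119*((-20 + 2 + 3) - 149) = -119*(-15 - 149) = -119*(-164) = 19516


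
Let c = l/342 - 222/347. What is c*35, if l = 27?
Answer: -258825/13186 ≈ -19.629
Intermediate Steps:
c = -7395/13186 (c = 27/342 - 222/347 = 27*(1/342) - 222*1/347 = 3/38 - 222/347 = -7395/13186 ≈ -0.56082)
c*35 = -7395/13186*35 = -258825/13186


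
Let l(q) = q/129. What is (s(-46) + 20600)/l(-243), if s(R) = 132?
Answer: -891476/81 ≈ -11006.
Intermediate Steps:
l(q) = q/129 (l(q) = q*(1/129) = q/129)
(s(-46) + 20600)/l(-243) = (132 + 20600)/(((1/129)*(-243))) = 20732/(-81/43) = 20732*(-43/81) = -891476/81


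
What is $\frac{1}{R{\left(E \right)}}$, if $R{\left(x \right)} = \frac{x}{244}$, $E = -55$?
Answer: $- \frac{244}{55} \approx -4.4364$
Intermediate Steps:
$R{\left(x \right)} = \frac{x}{244}$ ($R{\left(x \right)} = x \frac{1}{244} = \frac{x}{244}$)
$\frac{1}{R{\left(E \right)}} = \frac{1}{\frac{1}{244} \left(-55\right)} = \frac{1}{- \frac{55}{244}} = - \frac{244}{55}$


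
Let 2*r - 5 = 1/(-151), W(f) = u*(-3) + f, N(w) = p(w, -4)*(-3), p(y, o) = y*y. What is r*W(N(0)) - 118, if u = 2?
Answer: -20080/151 ≈ -132.98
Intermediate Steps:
p(y, o) = y**2
N(w) = -3*w**2 (N(w) = w**2*(-3) = -3*w**2)
W(f) = -6 + f (W(f) = 2*(-3) + f = -6 + f)
r = 377/151 (r = 5/2 + (1/2)/(-151) = 5/2 + (1/2)*(-1/151) = 5/2 - 1/302 = 377/151 ≈ 2.4967)
r*W(N(0)) - 118 = 377*(-6 - 3*0**2)/151 - 118 = 377*(-6 - 3*0)/151 - 118 = 377*(-6 + 0)/151 - 118 = (377/151)*(-6) - 118 = -2262/151 - 118 = -20080/151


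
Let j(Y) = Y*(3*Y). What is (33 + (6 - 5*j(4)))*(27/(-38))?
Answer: 5427/38 ≈ 142.82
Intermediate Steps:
j(Y) = 3*Y²
(33 + (6 - 5*j(4)))*(27/(-38)) = (33 + (6 - 15*4²))*(27/(-38)) = (33 + (6 - 15*16))*(27*(-1/38)) = (33 + (6 - 5*48))*(-27/38) = (33 + (6 - 240))*(-27/38) = (33 - 234)*(-27/38) = -201*(-27/38) = 5427/38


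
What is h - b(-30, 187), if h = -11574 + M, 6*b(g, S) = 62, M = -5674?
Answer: -51775/3 ≈ -17258.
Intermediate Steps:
b(g, S) = 31/3 (b(g, S) = (1/6)*62 = 31/3)
h = -17248 (h = -11574 - 5674 = -17248)
h - b(-30, 187) = -17248 - 1*31/3 = -17248 - 31/3 = -51775/3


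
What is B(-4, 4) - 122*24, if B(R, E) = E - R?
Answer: -2920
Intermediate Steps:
B(-4, 4) - 122*24 = (4 - 1*(-4)) - 122*24 = (4 + 4) - 2928 = 8 - 2928 = -2920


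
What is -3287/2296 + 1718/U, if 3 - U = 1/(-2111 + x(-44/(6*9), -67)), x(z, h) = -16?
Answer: 4184516711/7326536 ≈ 571.15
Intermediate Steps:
U = 6382/2127 (U = 3 - 1/(-2111 - 16) = 3 - 1/(-2127) = 3 - 1*(-1/2127) = 3 + 1/2127 = 6382/2127 ≈ 3.0005)
-3287/2296 + 1718/U = -3287/2296 + 1718/(6382/2127) = -3287*1/2296 + 1718*(2127/6382) = -3287/2296 + 1827093/3191 = 4184516711/7326536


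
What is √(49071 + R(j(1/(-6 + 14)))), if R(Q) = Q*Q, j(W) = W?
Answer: √3140545/8 ≈ 221.52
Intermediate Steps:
R(Q) = Q²
√(49071 + R(j(1/(-6 + 14)))) = √(49071 + (1/(-6 + 14))²) = √(49071 + (1/8)²) = √(49071 + (⅛)²) = √(49071 + 1/64) = √(3140545/64) = √3140545/8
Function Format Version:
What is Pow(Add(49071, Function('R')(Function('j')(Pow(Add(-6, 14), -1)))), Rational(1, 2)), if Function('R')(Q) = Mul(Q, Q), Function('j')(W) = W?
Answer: Mul(Rational(1, 8), Pow(3140545, Rational(1, 2))) ≈ 221.52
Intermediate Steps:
Function('R')(Q) = Pow(Q, 2)
Pow(Add(49071, Function('R')(Function('j')(Pow(Add(-6, 14), -1)))), Rational(1, 2)) = Pow(Add(49071, Pow(Pow(Add(-6, 14), -1), 2)), Rational(1, 2)) = Pow(Add(49071, Pow(Pow(8, -1), 2)), Rational(1, 2)) = Pow(Add(49071, Pow(Rational(1, 8), 2)), Rational(1, 2)) = Pow(Add(49071, Rational(1, 64)), Rational(1, 2)) = Pow(Rational(3140545, 64), Rational(1, 2)) = Mul(Rational(1, 8), Pow(3140545, Rational(1, 2)))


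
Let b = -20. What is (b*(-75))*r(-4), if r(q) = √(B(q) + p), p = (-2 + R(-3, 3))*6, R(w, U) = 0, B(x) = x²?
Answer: 3000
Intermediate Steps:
p = -12 (p = (-2 + 0)*6 = -2*6 = -12)
r(q) = √(-12 + q²) (r(q) = √(q² - 12) = √(-12 + q²))
(b*(-75))*r(-4) = (-20*(-75))*√(-12 + (-4)²) = 1500*√(-12 + 16) = 1500*√4 = 1500*2 = 3000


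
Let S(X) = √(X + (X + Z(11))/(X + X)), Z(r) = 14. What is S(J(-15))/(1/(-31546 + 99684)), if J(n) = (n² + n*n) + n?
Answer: 34069*√329642130/435 ≈ 1.4220e+6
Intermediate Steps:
J(n) = n + 2*n² (J(n) = (n² + n²) + n = 2*n² + n = n + 2*n²)
S(X) = √(X + (14 + X)/(2*X)) (S(X) = √(X + (X + 14)/(X + X)) = √(X + (14 + X)/((2*X))) = √(X + (14 + X)*(1/(2*X))) = √(X + (14 + X)/(2*X)))
S(J(-15))/(1/(-31546 + 99684)) = (√(2 + 4*(-15*(1 + 2*(-15))) + 28/((-15*(1 + 2*(-15)))))/2)/(1/(-31546 + 99684)) = (√(2 + 4*(-15*(1 - 30)) + 28/((-15*(1 - 30))))/2)/(1/68138) = (√(2 + 4*(-15*(-29)) + 28/((-15*(-29))))/2)/(1/68138) = (√(2 + 4*435 + 28/435)/2)*68138 = (√(2 + 1740 + 28*(1/435))/2)*68138 = (√(2 + 1740 + 28/435)/2)*68138 = (√(757798/435)/2)*68138 = ((√329642130/435)/2)*68138 = (√329642130/870)*68138 = 34069*√329642130/435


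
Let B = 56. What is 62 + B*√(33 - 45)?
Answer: 62 + 112*I*√3 ≈ 62.0 + 193.99*I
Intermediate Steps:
62 + B*√(33 - 45) = 62 + 56*√(33 - 45) = 62 + 56*√(-12) = 62 + 56*(2*I*√3) = 62 + 112*I*√3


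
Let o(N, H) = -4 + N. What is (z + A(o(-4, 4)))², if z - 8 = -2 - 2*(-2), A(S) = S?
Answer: 4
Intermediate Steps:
z = 10 (z = 8 + (-2 - 2*(-2)) = 8 + (-2 + 4) = 8 + 2 = 10)
(z + A(o(-4, 4)))² = (10 + (-4 - 4))² = (10 - 8)² = 2² = 4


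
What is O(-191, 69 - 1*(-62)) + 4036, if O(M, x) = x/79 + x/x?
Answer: 319054/79 ≈ 4038.7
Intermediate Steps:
O(M, x) = 1 + x/79 (O(M, x) = x*(1/79) + 1 = x/79 + 1 = 1 + x/79)
O(-191, 69 - 1*(-62)) + 4036 = (1 + (69 - 1*(-62))/79) + 4036 = (1 + (69 + 62)/79) + 4036 = (1 + (1/79)*131) + 4036 = (1 + 131/79) + 4036 = 210/79 + 4036 = 319054/79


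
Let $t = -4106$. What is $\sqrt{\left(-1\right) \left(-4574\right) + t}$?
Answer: $6 \sqrt{13} \approx 21.633$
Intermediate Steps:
$\sqrt{\left(-1\right) \left(-4574\right) + t} = \sqrt{\left(-1\right) \left(-4574\right) - 4106} = \sqrt{4574 - 4106} = \sqrt{468} = 6 \sqrt{13}$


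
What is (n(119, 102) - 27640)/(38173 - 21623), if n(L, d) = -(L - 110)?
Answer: -27649/16550 ≈ -1.6706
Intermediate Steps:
n(L, d) = 110 - L (n(L, d) = -(-110 + L) = 110 - L)
(n(119, 102) - 27640)/(38173 - 21623) = ((110 - 1*119) - 27640)/(38173 - 21623) = ((110 - 119) - 27640)/16550 = (-9 - 27640)*(1/16550) = -27649*1/16550 = -27649/16550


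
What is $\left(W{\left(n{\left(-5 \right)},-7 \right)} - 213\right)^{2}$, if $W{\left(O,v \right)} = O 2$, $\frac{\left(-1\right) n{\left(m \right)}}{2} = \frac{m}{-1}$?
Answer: $54289$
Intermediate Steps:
$n{\left(m \right)} = 2 m$ ($n{\left(m \right)} = - 2 \frac{m}{-1} = - 2 m \left(-1\right) = - 2 \left(- m\right) = 2 m$)
$W{\left(O,v \right)} = 2 O$
$\left(W{\left(n{\left(-5 \right)},-7 \right)} - 213\right)^{2} = \left(2 \cdot 2 \left(-5\right) - 213\right)^{2} = \left(2 \left(-10\right) - 213\right)^{2} = \left(-20 - 213\right)^{2} = \left(-233\right)^{2} = 54289$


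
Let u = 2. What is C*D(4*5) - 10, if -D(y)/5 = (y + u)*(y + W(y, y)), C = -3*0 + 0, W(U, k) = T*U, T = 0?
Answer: -10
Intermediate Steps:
W(U, k) = 0 (W(U, k) = 0*U = 0)
C = 0 (C = 0 + 0 = 0)
D(y) = -5*y*(2 + y) (D(y) = -5*(y + 2)*(y + 0) = -5*(2 + y)*y = -5*y*(2 + y))
C*D(4*5) - 10 = 0*(5*(4*5)*(-2 - 4*5)) - 10 = 0*(5*20*(-2 - 1*20)) - 10 = 0*(5*20*(-2 - 20)) - 10 = 0*(5*20*(-22)) - 10 = 0*(-2200) - 10 = 0 - 10 = -10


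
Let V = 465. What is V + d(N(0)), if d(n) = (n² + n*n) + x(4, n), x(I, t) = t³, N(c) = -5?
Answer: 390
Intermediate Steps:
d(n) = n³ + 2*n² (d(n) = (n² + n*n) + n³ = (n² + n²) + n³ = 2*n² + n³ = n³ + 2*n²)
V + d(N(0)) = 465 + (-5)²*(2 - 5) = 465 + 25*(-3) = 465 - 75 = 390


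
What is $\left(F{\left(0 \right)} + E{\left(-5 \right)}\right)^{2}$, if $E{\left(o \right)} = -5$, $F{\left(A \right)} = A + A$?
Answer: $25$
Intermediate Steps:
$F{\left(A \right)} = 2 A$
$\left(F{\left(0 \right)} + E{\left(-5 \right)}\right)^{2} = \left(2 \cdot 0 - 5\right)^{2} = \left(0 - 5\right)^{2} = \left(-5\right)^{2} = 25$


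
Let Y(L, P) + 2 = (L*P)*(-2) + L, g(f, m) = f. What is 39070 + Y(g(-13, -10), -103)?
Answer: 36377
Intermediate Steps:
Y(L, P) = -2 + L - 2*L*P (Y(L, P) = -2 + ((L*P)*(-2) + L) = -2 + (-2*L*P + L) = -2 + (L - 2*L*P) = -2 + L - 2*L*P)
39070 + Y(g(-13, -10), -103) = 39070 + (-2 - 13 - 2*(-13)*(-103)) = 39070 + (-2 - 13 - 2678) = 39070 - 2693 = 36377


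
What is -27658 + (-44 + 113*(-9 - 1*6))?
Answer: -29397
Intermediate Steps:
-27658 + (-44 + 113*(-9 - 1*6)) = -27658 + (-44 + 113*(-9 - 6)) = -27658 + (-44 + 113*(-15)) = -27658 + (-44 - 1695) = -27658 - 1739 = -29397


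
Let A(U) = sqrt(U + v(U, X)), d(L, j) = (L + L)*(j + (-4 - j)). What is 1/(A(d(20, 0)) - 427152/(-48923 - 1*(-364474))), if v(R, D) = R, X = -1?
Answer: -8424265047/2002852348964 - 99572433601*I*sqrt(5)/4005704697928 ≈ -0.0042061 - 0.055583*I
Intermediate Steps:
d(L, j) = -8*L (d(L, j) = (2*L)*(-4) = -8*L)
A(U) = sqrt(2)*sqrt(U) (A(U) = sqrt(U + U) = sqrt(2*U) = sqrt(2)*sqrt(U))
1/(A(d(20, 0)) - 427152/(-48923 - 1*(-364474))) = 1/(sqrt(2)*sqrt(-8*20) - 427152/(-48923 - 1*(-364474))) = 1/(sqrt(2)*sqrt(-160) - 427152/(-48923 + 364474)) = 1/(sqrt(2)*(4*I*sqrt(10)) - 427152/315551) = 1/(8*I*sqrt(5) - 427152*1/315551) = 1/(8*I*sqrt(5) - 427152/315551) = 1/(-427152/315551 + 8*I*sqrt(5))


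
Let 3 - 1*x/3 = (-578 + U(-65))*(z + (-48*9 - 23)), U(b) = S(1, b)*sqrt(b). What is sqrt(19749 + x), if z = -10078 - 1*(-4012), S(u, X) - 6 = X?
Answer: sqrt(-11287656 - 1154217*I*sqrt(65)) ≈ 1292.5 - 3599.8*I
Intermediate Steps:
S(u, X) = 6 + X
z = -6066 (z = -10078 + 4012 = -6066)
U(b) = sqrt(b)*(6 + b) (U(b) = (6 + b)*sqrt(b) = sqrt(b)*(6 + b))
x = -11307405 - 1154217*I*sqrt(65) (x = 9 - 3*(-578 + sqrt(-65)*(6 - 65))*(-6066 + (-48*9 - 23)) = 9 - 3*(-578 + (I*sqrt(65))*(-59))*(-6066 + (-432 - 23)) = 9 - 3*(-578 - 59*I*sqrt(65))*(-6066 - 455) = 9 - 3*(-578 - 59*I*sqrt(65))*(-6521) = 9 - 3*(3769138 + 384739*I*sqrt(65)) = 9 + (-11307414 - 1154217*I*sqrt(65)) = -11307405 - 1154217*I*sqrt(65) ≈ -1.1307e+7 - 9.3056e+6*I)
sqrt(19749 + x) = sqrt(19749 + (-11307405 - 1154217*I*sqrt(65))) = sqrt(-11287656 - 1154217*I*sqrt(65))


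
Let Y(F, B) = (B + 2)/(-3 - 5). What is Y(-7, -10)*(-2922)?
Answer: -2922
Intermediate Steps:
Y(F, B) = -¼ - B/8 (Y(F, B) = (2 + B)/(-8) = (2 + B)*(-⅛) = -¼ - B/8)
Y(-7, -10)*(-2922) = (-¼ - ⅛*(-10))*(-2922) = (-¼ + 5/4)*(-2922) = 1*(-2922) = -2922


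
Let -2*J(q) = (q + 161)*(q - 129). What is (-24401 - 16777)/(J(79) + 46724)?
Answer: -20589/26362 ≈ -0.78101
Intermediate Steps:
J(q) = -(-129 + q)*(161 + q)/2 (J(q) = -(q + 161)*(q - 129)/2 = -(161 + q)*(-129 + q)/2 = -(-129 + q)*(161 + q)/2)
(-24401 - 16777)/(J(79) + 46724) = (-24401 - 16777)/((20769/2 - 16*79 - ½*79²) + 46724) = -41178/((20769/2 - 1264 - ½*6241) + 46724) = -41178/((20769/2 - 1264 - 6241/2) + 46724) = -41178/(6000 + 46724) = -41178/52724 = -41178*1/52724 = -20589/26362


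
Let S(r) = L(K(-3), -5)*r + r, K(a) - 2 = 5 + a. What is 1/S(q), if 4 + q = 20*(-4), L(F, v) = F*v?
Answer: 1/1596 ≈ 0.00062657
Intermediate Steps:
K(a) = 7 + a (K(a) = 2 + (5 + a) = 7 + a)
q = -84 (q = -4 + 20*(-4) = -4 - 80 = -84)
S(r) = -19*r (S(r) = ((7 - 3)*(-5))*r + r = (4*(-5))*r + r = -20*r + r = -19*r)
1/S(q) = 1/(-19*(-84)) = 1/1596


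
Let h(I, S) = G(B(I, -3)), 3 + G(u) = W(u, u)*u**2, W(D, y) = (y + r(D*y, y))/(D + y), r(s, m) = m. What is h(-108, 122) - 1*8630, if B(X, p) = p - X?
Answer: 2392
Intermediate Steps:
W(D, y) = 2*y/(D + y) (W(D, y) = (y + y)/(D + y) = (2*y)/(D + y) = 2*y/(D + y))
G(u) = -3 + u**2 (G(u) = -3 + (2*u/(u + u))*u**2 = -3 + (2*u/((2*u)))*u**2 = -3 + (2*u*(1/(2*u)))*u**2 = -3 + 1*u**2 = -3 + u**2)
h(I, S) = -3 + (-3 - I)**2
h(-108, 122) - 1*8630 = (-3 + (3 - 108)**2) - 1*8630 = (-3 + (-105)**2) - 8630 = (-3 + 11025) - 8630 = 11022 - 8630 = 2392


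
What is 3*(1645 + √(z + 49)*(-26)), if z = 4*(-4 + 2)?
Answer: 4935 - 78*√41 ≈ 4435.6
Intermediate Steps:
z = -8 (z = 4*(-2) = -8)
3*(1645 + √(z + 49)*(-26)) = 3*(1645 + √(-8 + 49)*(-26)) = 3*(1645 + √41*(-26)) = 3*(1645 - 26*√41) = 4935 - 78*√41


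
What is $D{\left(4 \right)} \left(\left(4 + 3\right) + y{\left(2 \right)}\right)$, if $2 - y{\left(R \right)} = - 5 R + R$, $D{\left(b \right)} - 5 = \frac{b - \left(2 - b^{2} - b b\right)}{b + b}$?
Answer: $\frac{629}{4} \approx 157.25$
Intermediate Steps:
$D{\left(b \right)} = 5 + \frac{-2 + b + 2 b^{2}}{2 b}$ ($D{\left(b \right)} = 5 + \frac{b - \left(2 - b^{2} - b b\right)}{b + b} = 5 + \frac{b + \left(\left(b^{2} + b^{2}\right) - 2\right)}{2 b} = 5 + \left(b + \left(2 b^{2} - 2\right)\right) \frac{1}{2 b} = 5 + \left(b + \left(-2 + 2 b^{2}\right)\right) \frac{1}{2 b} = 5 + \left(-2 + b + 2 b^{2}\right) \frac{1}{2 b} = 5 + \frac{-2 + b + 2 b^{2}}{2 b}$)
$y{\left(R \right)} = 2 + 4 R$ ($y{\left(R \right)} = 2 - \left(- 5 R + R\right) = 2 - - 4 R = 2 + 4 R$)
$D{\left(4 \right)} \left(\left(4 + 3\right) + y{\left(2 \right)}\right) = \left(\frac{11}{2} + 4 - \frac{1}{4}\right) \left(\left(4 + 3\right) + \left(2 + 4 \cdot 2\right)\right) = \left(\frac{11}{2} + 4 - \frac{1}{4}\right) \left(7 + \left(2 + 8\right)\right) = \left(\frac{11}{2} + 4 - \frac{1}{4}\right) \left(7 + 10\right) = \frac{37}{4} \cdot 17 = \frac{629}{4}$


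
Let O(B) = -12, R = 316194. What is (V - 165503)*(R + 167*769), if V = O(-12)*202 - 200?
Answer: -74752122359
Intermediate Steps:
V = -2624 (V = -12*202 - 200 = -2424 - 200 = -2624)
(V - 165503)*(R + 167*769) = (-2624 - 165503)*(316194 + 167*769) = -168127*(316194 + 128423) = -168127*444617 = -74752122359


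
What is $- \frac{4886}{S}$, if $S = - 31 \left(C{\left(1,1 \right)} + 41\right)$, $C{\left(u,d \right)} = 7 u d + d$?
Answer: $\frac{698}{217} \approx 3.2166$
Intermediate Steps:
$C{\left(u,d \right)} = d + 7 d u$ ($C{\left(u,d \right)} = 7 d u + d = d + 7 d u$)
$S = -1519$ ($S = - 31 \left(1 \left(1 + 7 \cdot 1\right) + 41\right) = - 31 \left(1 \left(1 + 7\right) + 41\right) = - 31 \left(1 \cdot 8 + 41\right) = - 31 \left(8 + 41\right) = \left(-31\right) 49 = -1519$)
$- \frac{4886}{S} = - \frac{4886}{-1519} = \left(-4886\right) \left(- \frac{1}{1519}\right) = \frac{698}{217}$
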